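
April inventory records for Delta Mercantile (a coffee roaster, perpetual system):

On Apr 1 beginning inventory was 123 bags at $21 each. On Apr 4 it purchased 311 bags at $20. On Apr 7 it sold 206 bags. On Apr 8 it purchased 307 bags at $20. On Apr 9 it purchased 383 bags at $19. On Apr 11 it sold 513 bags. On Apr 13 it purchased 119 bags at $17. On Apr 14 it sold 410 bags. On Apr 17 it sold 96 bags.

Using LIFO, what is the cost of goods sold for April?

COGS = $23,865

Apr 7, 206 sold [LIFO — newest first]: 206 @ $20 = $4,120
Apr 11, 513 sold [LIFO — newest first]: 383 @ $19 + 130 @ $20 = $9,877
Apr 14, 410 sold [LIFO — newest first]: 119 @ $17 + 177 @ $20 + 105 @ $20 + 9 @ $21 = $7,852
Apr 17, 96 sold [LIFO — newest first]: 96 @ $21 = $2,016
Total COGS = $4,120 + $9,877 + $7,852 + $2,016 = $23,865
Ending inventory: 18 @ $21 = $378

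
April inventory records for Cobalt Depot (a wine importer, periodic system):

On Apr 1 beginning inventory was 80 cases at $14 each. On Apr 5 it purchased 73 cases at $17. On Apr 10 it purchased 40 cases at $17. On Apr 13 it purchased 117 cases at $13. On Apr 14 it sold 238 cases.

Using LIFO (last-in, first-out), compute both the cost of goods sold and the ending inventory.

COGS = $3,554; ending inventory = $1,008

Apr 14, 238 sold [LIFO — newest first]: 117 @ $13 + 40 @ $17 + 73 @ $17 + 8 @ $14 = $3,554
Ending inventory: 72 @ $14 = $1,008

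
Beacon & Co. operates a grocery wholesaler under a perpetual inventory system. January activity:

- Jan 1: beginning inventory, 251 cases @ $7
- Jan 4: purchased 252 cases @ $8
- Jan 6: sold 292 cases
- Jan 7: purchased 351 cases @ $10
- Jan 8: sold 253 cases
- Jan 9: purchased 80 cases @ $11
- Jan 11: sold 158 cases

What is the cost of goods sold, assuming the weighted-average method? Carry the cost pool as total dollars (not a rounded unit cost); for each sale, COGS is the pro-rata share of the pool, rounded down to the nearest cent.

COGS = $5,977.65

After Jan 1: 251 on hand, pool $1,757.00 (≈ $7.0000 each)
After Jan 4: 503 on hand, pool $3,773.00 (≈ $7.5010 each)
Jan 6, sell 292: 292/503 × $3,773.00 → $2,190.29
After Jan 7: 562 on hand, pool $5,092.71 (≈ $9.0618 each)
Jan 8, sell 253: 253/562 × $5,092.71 → $2,292.62
After Jan 9: 389 on hand, pool $3,680.09 (≈ $9.4604 each)
Jan 11, sell 158: 158/389 × $3,680.09 → $1,494.74
Total COGS = $2,190.29 + $2,292.62 + $1,494.74 = $5,977.65
Ending inventory (cost pool remaining) = $2,185.35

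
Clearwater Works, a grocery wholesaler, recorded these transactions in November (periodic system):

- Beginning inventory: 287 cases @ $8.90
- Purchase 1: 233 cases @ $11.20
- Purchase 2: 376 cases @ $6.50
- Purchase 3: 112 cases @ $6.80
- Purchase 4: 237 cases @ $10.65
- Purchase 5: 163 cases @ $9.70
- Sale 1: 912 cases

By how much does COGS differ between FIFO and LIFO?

$137.15

FIFO COGS: 287 @ $8.90 + 233 @ $11.20 + 376 @ $6.50 + 16 @ $6.80 = $7,716.70
LIFO COGS: 163 @ $9.70 + 237 @ $10.65 + 112 @ $6.80 + 376 @ $6.50 + 24 @ $11.20 = $7,579.55
Difference = |$7,716.70 − $7,579.55| = $137.15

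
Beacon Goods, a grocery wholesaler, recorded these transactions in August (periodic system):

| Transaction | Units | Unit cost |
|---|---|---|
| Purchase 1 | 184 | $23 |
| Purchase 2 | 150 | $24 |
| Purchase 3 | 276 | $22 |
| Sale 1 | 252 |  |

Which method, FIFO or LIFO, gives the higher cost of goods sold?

FIFO

FIFO COGS: 184 @ $23 + 68 @ $24 = $5,864
LIFO COGS: 252 @ $22 = $5,544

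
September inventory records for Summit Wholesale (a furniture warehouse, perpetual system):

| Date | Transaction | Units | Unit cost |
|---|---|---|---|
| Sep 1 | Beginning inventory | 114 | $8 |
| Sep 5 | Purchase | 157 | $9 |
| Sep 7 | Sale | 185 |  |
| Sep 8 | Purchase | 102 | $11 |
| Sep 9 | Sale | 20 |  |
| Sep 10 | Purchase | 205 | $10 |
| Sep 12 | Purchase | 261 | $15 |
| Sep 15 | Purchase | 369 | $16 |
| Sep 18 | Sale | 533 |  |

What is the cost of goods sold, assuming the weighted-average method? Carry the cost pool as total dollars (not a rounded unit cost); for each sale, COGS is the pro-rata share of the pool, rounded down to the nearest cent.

After Sep 1: 114 on hand, pool $912.00 (≈ $8.0000 each)
After Sep 5: 271 on hand, pool $2,325.00 (≈ $8.5793 each)
Sep 7, sell 185: 185/271 × $2,325.00 → $1,587.17
After Sep 8: 188 on hand, pool $1,859.83 (≈ $9.8927 each)
Sep 9, sell 20: 20/188 × $1,859.83 → $197.85
After Sep 10: 373 on hand, pool $3,711.98 (≈ $9.9517 each)
After Sep 12: 634 on hand, pool $7,626.98 (≈ $12.0299 each)
After Sep 15: 1003 on hand, pool $13,530.98 (≈ $13.4905 each)
Sep 18, sell 533: 533/1003 × $13,530.98 → $7,190.44
Total COGS = $1,587.17 + $197.85 + $7,190.44 = $8,975.46
Ending inventory (cost pool remaining) = $6,340.54

COGS = $8,975.46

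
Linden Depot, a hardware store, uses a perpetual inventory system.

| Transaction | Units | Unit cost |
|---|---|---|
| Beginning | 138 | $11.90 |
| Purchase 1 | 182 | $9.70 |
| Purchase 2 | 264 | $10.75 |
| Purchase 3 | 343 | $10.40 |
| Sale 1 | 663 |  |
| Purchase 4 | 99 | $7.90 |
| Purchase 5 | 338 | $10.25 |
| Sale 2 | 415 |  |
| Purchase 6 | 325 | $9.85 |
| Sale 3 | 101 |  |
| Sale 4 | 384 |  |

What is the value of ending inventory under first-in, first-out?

Ending inventory = $1,241.10

Sale 1 (663) [FIFO — oldest first]: 138 @ $11.90 + 182 @ $9.70 + 264 @ $10.75 + 79 @ $10.40 = $7,067.20
Sale 2 (415) [FIFO — oldest first]: 264 @ $10.40 + 99 @ $7.90 + 52 @ $10.25 = $4,060.70
Sale 3 (101) [FIFO — oldest first]: 101 @ $10.25 = $1,035.25
Sale 4 (384) [FIFO — oldest first]: 185 @ $10.25 + 199 @ $9.85 = $3,856.40
Total COGS = $7,067.20 + $4,060.70 + $1,035.25 + $3,856.40 = $16,019.55
Ending inventory: 126 @ $9.85 = $1,241.10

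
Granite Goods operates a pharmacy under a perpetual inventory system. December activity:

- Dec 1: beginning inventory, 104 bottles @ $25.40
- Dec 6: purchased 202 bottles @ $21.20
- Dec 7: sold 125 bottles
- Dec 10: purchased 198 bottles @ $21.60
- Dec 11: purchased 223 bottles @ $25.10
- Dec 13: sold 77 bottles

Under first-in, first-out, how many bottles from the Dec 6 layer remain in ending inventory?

104

Dec 7, 125 sold [FIFO — oldest first]: 104 @ $25.40 + 21 @ $21.20 = $3,086.80
Dec 13, 77 sold [FIFO — oldest first]: 77 @ $21.20 = $1,632.40
Total COGS = $3,086.80 + $1,632.40 = $4,719.20
Ending inventory: 104 @ $21.20 + 198 @ $21.60 + 223 @ $25.10 = $12,078.90
Check: goods available $16,798.10 = COGS $4,719.20 + ending $12,078.90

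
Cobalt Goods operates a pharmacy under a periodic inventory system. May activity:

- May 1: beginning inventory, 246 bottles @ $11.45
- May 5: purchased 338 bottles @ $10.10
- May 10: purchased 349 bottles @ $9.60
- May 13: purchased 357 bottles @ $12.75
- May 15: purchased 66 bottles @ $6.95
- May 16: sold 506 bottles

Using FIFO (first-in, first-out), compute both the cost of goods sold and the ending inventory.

COGS = $5,442.70; ending inventory = $9,148.65

May 16, 506 sold [FIFO — oldest first]: 246 @ $11.45 + 260 @ $10.10 = $5,442.70
Ending inventory: 78 @ $10.10 + 349 @ $9.60 + 357 @ $12.75 + 66 @ $6.95 = $9,148.65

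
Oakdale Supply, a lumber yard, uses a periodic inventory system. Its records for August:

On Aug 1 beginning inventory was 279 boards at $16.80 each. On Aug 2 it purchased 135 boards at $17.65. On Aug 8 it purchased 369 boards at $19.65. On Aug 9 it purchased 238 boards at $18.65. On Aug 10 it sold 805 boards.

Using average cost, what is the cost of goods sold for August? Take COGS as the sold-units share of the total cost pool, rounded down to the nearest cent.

COGS = $14,790.79

Aug 10, sell 805: 805/1021 × $18,759.50 → $14,790.79
Ending inventory (cost pool remaining) = $3,968.71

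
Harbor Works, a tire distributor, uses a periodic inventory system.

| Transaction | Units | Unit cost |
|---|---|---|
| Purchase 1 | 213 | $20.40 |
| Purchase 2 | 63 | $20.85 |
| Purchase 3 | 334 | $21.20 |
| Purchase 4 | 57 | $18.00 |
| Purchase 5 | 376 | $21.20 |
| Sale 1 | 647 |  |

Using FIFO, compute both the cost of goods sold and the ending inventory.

COGS = $13,405.55; ending inventory = $8,331.20

Sale 1 (647) [FIFO — oldest first]: 213 @ $20.40 + 63 @ $20.85 + 334 @ $21.20 + 37 @ $18.00 = $13,405.55
Ending inventory: 20 @ $18.00 + 376 @ $21.20 = $8,331.20
Check: goods available $21,736.75 = COGS $13,405.55 + ending $8,331.20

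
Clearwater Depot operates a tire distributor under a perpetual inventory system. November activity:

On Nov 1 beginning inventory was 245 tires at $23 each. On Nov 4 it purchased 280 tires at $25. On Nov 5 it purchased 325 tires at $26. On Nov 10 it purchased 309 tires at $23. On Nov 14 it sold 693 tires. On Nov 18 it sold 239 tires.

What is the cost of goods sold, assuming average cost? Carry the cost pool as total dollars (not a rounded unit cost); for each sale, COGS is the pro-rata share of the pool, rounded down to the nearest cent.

COGS = $22,670.35

After Nov 1: 245 on hand, pool $5,635.00 (≈ $23.0000 each)
After Nov 4: 525 on hand, pool $12,635.00 (≈ $24.0667 each)
After Nov 5: 850 on hand, pool $21,085.00 (≈ $24.8059 each)
After Nov 10: 1159 on hand, pool $28,192.00 (≈ $24.3244 each)
Nov 14, sell 693: 693/1159 × $28,192.00 → $16,856.82
Nov 18, sell 239: 239/466 × $11,335.18 → $5,813.53
Total COGS = $16,856.82 + $5,813.53 = $22,670.35
Ending inventory (cost pool remaining) = $5,521.65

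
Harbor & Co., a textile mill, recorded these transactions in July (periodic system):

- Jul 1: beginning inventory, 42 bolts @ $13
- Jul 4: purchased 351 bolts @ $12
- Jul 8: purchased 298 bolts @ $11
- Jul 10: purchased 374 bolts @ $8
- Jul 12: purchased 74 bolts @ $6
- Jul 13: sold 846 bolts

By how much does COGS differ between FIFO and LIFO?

FIFO COGS: 42 @ $13 + 351 @ $12 + 298 @ $11 + 155 @ $8 = $9,276
LIFO COGS: 74 @ $6 + 374 @ $8 + 298 @ $11 + 100 @ $12 = $7,914
Difference = |$9,276 − $7,914| = $1,362

$1,362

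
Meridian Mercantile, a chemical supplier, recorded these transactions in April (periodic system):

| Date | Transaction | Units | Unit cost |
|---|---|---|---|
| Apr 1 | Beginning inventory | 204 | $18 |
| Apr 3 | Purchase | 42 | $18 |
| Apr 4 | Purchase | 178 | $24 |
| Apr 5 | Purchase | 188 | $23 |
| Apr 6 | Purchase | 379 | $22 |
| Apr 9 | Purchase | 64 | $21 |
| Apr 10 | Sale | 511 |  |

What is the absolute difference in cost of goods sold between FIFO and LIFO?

$545

FIFO COGS: 204 @ $18 + 42 @ $18 + 178 @ $24 + 87 @ $23 = $10,701
LIFO COGS: 64 @ $21 + 379 @ $22 + 68 @ $23 = $11,246
Difference = |$10,701 − $11,246| = $545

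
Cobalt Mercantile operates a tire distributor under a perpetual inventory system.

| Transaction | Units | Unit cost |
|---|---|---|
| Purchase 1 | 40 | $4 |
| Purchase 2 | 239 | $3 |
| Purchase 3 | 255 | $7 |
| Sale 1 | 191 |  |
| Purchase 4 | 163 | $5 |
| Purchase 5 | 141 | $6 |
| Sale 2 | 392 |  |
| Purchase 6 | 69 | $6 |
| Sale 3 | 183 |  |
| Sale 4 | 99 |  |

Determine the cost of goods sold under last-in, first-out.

COGS = $4,571

Sale 1 (191) [LIFO — newest first]: 191 @ $7 = $1,337
Sale 2 (392) [LIFO — newest first]: 141 @ $6 + 163 @ $5 + 64 @ $7 + 24 @ $3 = $2,181
Sale 3 (183) [LIFO — newest first]: 69 @ $6 + 114 @ $3 = $756
Sale 4 (99) [LIFO — newest first]: 99 @ $3 = $297
Total COGS = $1,337 + $2,181 + $756 + $297 = $4,571
Ending inventory: 40 @ $4 + 2 @ $3 = $166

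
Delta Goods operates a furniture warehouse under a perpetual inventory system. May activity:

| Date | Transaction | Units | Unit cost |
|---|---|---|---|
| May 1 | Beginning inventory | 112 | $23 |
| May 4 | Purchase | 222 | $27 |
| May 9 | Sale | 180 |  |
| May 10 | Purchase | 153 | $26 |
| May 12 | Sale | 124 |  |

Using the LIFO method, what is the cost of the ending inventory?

Ending inventory = $4,464

May 9, 180 sold [LIFO — newest first]: 180 @ $27 = $4,860
May 12, 124 sold [LIFO — newest first]: 124 @ $26 = $3,224
Total COGS = $4,860 + $3,224 = $8,084
Ending inventory: 112 @ $23 + 42 @ $27 + 29 @ $26 = $4,464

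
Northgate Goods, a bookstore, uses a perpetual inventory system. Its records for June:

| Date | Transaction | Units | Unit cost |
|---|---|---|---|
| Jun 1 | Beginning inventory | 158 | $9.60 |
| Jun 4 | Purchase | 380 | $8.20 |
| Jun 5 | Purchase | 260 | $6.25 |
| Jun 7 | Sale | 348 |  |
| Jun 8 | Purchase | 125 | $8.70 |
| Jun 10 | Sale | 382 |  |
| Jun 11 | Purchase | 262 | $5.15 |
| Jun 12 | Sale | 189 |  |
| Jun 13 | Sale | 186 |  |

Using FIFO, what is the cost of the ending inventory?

Jun 7, 348 sold [FIFO — oldest first]: 158 @ $9.60 + 190 @ $8.20 = $3,074.80
Jun 10, 382 sold [FIFO — oldest first]: 190 @ $8.20 + 192 @ $6.25 = $2,758.00
Jun 12, 189 sold [FIFO — oldest first]: 68 @ $6.25 + 121 @ $8.70 = $1,477.70
Jun 13, 186 sold [FIFO — oldest first]: 4 @ $8.70 + 182 @ $5.15 = $972.10
Total COGS = $3,074.80 + $2,758.00 + $1,477.70 + $972.10 = $8,282.60
Ending inventory: 80 @ $5.15 = $412.00

Ending inventory = $412.00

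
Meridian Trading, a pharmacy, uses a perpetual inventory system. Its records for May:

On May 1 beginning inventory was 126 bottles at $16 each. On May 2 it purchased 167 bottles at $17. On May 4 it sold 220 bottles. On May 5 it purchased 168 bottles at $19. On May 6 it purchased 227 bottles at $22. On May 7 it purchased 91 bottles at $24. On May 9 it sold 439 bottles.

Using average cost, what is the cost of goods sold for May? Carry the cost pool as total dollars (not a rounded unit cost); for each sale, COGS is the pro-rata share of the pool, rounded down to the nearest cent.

After May 1: 126 on hand, pool $2,016.00 (≈ $16.0000 each)
After May 2: 293 on hand, pool $4,855.00 (≈ $16.5700 each)
May 4, sell 220: 220/293 × $4,855.00 → $3,645.39
After May 5: 241 on hand, pool $4,401.61 (≈ $18.2639 each)
After May 6: 468 on hand, pool $9,395.61 (≈ $20.0761 each)
After May 7: 559 on hand, pool $11,579.61 (≈ $20.7149 each)
May 9, sell 439: 439/559 × $11,579.61 → $9,093.82
Total COGS = $3,645.39 + $9,093.82 = $12,739.21
Ending inventory (cost pool remaining) = $2,485.79
Check: goods available $15,225.00 = COGS $12,739.21 + ending $2,485.79

COGS = $12,739.21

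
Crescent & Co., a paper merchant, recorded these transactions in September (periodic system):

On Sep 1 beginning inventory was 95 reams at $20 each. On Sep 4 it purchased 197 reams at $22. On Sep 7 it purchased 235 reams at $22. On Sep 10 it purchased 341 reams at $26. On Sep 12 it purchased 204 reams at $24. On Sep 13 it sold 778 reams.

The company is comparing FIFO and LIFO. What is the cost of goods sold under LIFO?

COGS = $18,888

FIFO COGS: 95 @ $20 + 197 @ $22 + 235 @ $22 + 251 @ $26 = $17,930
LIFO COGS: 204 @ $24 + 341 @ $26 + 233 @ $22 = $18,888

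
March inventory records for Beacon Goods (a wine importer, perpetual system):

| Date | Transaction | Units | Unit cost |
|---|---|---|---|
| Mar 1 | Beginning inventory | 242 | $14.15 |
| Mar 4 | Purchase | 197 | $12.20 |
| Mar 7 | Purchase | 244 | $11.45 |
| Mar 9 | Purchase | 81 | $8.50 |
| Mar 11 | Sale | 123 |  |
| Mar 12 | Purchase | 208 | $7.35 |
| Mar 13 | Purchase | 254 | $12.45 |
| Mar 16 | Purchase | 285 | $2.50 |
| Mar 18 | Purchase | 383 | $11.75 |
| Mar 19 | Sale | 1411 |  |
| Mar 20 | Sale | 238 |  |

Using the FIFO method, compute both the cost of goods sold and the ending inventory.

COGS = $17,780.35; ending inventory = $1,433.50

Mar 11, 123 sold [FIFO — oldest first]: 123 @ $14.15 = $1,740.45
Mar 19, 1411 sold [FIFO — oldest first]: 119 @ $14.15 + 197 @ $12.20 + 244 @ $11.45 + 81 @ $8.50 + 208 @ $7.35 + 254 @ $12.45 + 285 @ $2.50 + 23 @ $11.75 = $13,243.40
Mar 20, 238 sold [FIFO — oldest first]: 238 @ $11.75 = $2,796.50
Total COGS = $1,740.45 + $13,243.40 + $2,796.50 = $17,780.35
Ending inventory: 122 @ $11.75 = $1,433.50
Check: goods available $19,213.85 = COGS $17,780.35 + ending $1,433.50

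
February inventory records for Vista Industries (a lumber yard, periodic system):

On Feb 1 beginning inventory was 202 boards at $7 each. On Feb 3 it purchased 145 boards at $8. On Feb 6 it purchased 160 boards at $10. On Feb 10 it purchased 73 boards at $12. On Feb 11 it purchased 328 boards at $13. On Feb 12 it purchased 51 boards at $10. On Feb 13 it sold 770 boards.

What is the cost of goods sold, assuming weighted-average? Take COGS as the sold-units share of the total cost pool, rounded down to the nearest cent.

COGS = $7,887.88

Feb 13, sell 770: 770/959 × $9,824.00 → $7,887.88
Ending inventory (cost pool remaining) = $1,936.12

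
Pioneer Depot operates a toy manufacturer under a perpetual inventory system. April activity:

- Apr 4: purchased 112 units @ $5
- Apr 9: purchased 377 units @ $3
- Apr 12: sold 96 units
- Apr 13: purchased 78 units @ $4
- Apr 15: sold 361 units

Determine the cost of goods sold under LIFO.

COGS = $1,453

Apr 12, 96 sold [LIFO — newest first]: 96 @ $3 = $288
Apr 15, 361 sold [LIFO — newest first]: 78 @ $4 + 281 @ $3 + 2 @ $5 = $1,165
Total COGS = $288 + $1,165 = $1,453
Ending inventory: 110 @ $5 = $550
Check: goods available $2,003 = COGS $1,453 + ending $550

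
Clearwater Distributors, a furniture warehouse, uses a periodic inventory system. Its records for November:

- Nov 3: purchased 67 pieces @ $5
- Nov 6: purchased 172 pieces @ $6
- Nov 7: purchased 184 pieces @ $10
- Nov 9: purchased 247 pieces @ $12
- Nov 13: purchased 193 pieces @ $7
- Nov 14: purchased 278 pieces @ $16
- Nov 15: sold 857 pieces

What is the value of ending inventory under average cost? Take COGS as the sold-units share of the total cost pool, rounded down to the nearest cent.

Nov 15, sell 857: 857/1141 × $11,970.00 → $8,990.61
Ending inventory (cost pool remaining) = $2,979.39
Check: goods available $11,970.00 = COGS $8,990.61 + ending $2,979.39

Ending inventory = $2,979.39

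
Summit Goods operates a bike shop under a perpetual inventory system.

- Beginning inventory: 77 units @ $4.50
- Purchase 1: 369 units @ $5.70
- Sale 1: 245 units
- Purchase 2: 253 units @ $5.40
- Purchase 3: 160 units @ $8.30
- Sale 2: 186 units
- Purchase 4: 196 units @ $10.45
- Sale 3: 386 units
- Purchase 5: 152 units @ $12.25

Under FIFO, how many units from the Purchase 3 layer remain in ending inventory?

Sale 1 (245) [FIFO — oldest first]: 77 @ $4.50 + 168 @ $5.70 = $1,304.10
Sale 2 (186) [FIFO — oldest first]: 186 @ $5.70 = $1,060.20
Sale 3 (386) [FIFO — oldest first]: 15 @ $5.70 + 253 @ $5.40 + 118 @ $8.30 = $2,431.10
Total COGS = $1,304.10 + $1,060.20 + $2,431.10 = $4,795.40
Ending inventory: 42 @ $8.30 + 196 @ $10.45 + 152 @ $12.25 = $4,258.80

42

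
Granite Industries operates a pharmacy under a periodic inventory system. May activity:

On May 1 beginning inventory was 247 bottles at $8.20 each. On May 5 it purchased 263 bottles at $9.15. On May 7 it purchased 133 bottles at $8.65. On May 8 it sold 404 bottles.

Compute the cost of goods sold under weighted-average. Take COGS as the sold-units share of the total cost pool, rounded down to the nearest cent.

COGS = $3,507.38

May 8, sell 404: 404/643 × $5,582.30 → $3,507.38
Ending inventory (cost pool remaining) = $2,074.92
Check: goods available $5,582.30 = COGS $3,507.38 + ending $2,074.92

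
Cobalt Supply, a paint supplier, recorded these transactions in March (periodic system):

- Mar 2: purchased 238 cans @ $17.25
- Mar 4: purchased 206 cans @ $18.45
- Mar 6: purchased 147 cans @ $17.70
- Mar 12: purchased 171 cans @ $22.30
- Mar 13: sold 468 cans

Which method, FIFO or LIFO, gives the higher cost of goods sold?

LIFO

FIFO COGS: 238 @ $17.25 + 206 @ $18.45 + 24 @ $17.70 = $8,331.00
LIFO COGS: 171 @ $22.30 + 147 @ $17.70 + 150 @ $18.45 = $9,182.70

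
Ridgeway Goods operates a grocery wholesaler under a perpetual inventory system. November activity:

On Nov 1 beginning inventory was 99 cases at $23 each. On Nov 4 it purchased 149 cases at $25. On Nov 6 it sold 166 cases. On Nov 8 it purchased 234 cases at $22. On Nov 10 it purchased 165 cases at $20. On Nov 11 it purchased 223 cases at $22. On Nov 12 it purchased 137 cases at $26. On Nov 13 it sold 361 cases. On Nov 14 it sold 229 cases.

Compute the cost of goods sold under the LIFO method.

Nov 6, 166 sold [LIFO — newest first]: 149 @ $25 + 17 @ $23 = $4,116
Nov 13, 361 sold [LIFO — newest first]: 137 @ $26 + 223 @ $22 + 1 @ $20 = $8,488
Nov 14, 229 sold [LIFO — newest first]: 164 @ $20 + 65 @ $22 = $4,710
Total COGS = $4,116 + $8,488 + $4,710 = $17,314
Ending inventory: 82 @ $23 + 169 @ $22 = $5,604
Check: goods available $22,918 = COGS $17,314 + ending $5,604

COGS = $17,314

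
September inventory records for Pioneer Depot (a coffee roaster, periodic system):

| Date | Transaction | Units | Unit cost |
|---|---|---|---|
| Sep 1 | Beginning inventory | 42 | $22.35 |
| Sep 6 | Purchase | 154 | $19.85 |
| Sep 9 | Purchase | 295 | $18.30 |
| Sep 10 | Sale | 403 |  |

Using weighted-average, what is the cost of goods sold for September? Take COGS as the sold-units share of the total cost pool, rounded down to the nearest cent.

COGS = $7,710.43

Sep 10, sell 403: 403/491 × $9,394.10 → $7,710.43
Ending inventory (cost pool remaining) = $1,683.67
Check: goods available $9,394.10 = COGS $7,710.43 + ending $1,683.67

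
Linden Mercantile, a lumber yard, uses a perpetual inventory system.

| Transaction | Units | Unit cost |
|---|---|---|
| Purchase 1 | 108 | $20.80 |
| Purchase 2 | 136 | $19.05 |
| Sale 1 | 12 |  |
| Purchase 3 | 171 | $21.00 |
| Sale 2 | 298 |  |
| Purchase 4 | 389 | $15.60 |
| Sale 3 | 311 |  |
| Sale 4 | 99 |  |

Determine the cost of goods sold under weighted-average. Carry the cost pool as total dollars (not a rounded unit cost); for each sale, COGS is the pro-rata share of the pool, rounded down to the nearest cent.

COGS = $13,101.86

After Purchase 1: 108 on hand, pool $2,246.40 (≈ $20.8000 each)
After Purchase 2: 244 on hand, pool $4,837.20 (≈ $19.8246 each)
Sale 1, sell 12: 12/244 × $4,837.20 → $237.89
After Purchase 3: 403 on hand, pool $8,190.31 (≈ $20.3233 each)
Sale 2, sell 298: 298/403 × $8,190.31 → $6,056.35
After Purchase 4: 494 on hand, pool $8,202.36 (≈ $16.6040 each)
Sale 3, sell 311: 311/494 × $8,202.36 → $5,163.83
Sale 4, sell 99: 99/183 × $3,038.53 → $1,643.79
Total COGS = $237.89 + $6,056.35 + $5,163.83 + $1,643.79 = $13,101.86
Ending inventory (cost pool remaining) = $1,394.74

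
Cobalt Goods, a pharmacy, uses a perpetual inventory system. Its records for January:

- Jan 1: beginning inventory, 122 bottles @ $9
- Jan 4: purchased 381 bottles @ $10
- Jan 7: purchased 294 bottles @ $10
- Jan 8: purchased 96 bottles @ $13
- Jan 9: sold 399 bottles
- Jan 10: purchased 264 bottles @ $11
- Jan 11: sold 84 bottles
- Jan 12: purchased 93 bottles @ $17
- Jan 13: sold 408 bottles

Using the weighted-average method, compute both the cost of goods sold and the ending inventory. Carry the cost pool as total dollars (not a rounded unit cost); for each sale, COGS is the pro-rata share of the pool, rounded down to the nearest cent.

COGS = $9,538.20; ending inventory = $4,042.80

After Jan 1: 122 on hand, pool $1,098.00 (≈ $9.0000 each)
After Jan 4: 503 on hand, pool $4,908.00 (≈ $9.7575 each)
After Jan 7: 797 on hand, pool $7,848.00 (≈ $9.8469 each)
After Jan 8: 893 on hand, pool $9,096.00 (≈ $10.1859 each)
Jan 9, sell 399: 399/893 × $9,096.00 → $4,064.17
After Jan 10: 758 on hand, pool $7,935.83 (≈ $10.4694 each)
Jan 11, sell 84: 84/758 × $7,935.83 → $879.43
After Jan 12: 767 on hand, pool $8,637.40 (≈ $11.2613 each)
Jan 13, sell 408: 408/767 × $8,637.40 → $4,594.60
Total COGS = $4,064.17 + $879.43 + $4,594.60 = $9,538.20
Ending inventory (cost pool remaining) = $4,042.80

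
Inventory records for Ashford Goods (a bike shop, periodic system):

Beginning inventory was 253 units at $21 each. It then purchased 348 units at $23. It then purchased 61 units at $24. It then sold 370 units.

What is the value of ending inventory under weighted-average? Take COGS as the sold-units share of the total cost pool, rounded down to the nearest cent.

Sale 1, sell 370: 370/662 × $14,781.00 → $8,261.28
Ending inventory (cost pool remaining) = $6,519.72

Ending inventory = $6,519.72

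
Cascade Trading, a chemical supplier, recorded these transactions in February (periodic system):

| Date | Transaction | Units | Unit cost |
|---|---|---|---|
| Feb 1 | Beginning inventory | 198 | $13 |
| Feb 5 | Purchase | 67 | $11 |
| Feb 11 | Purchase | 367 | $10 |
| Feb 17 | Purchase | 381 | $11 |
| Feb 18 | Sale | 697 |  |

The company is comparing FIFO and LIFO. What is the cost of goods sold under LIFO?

FIFO COGS: 198 @ $13 + 67 @ $11 + 367 @ $10 + 65 @ $11 = $7,696
LIFO COGS: 381 @ $11 + 316 @ $10 = $7,351

COGS = $7,351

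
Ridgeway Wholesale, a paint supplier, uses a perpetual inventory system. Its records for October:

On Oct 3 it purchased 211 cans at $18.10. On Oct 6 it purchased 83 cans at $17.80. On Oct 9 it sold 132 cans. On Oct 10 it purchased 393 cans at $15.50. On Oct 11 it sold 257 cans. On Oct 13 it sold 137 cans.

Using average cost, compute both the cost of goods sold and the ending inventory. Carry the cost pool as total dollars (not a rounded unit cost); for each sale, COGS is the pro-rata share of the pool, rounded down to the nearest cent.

COGS = $8,774.28; ending inventory = $2,613.72

After Oct 3: 211 on hand, pool $3,819.10 (≈ $18.1000 each)
After Oct 6: 294 on hand, pool $5,296.50 (≈ $18.0153 each)
Oct 9, sell 132: 132/294 × $5,296.50 → $2,378.02
After Oct 10: 555 on hand, pool $9,009.98 (≈ $16.2342 each)
Oct 11, sell 257: 257/555 × $9,009.98 → $4,172.18
Oct 13, sell 137: 137/298 × $4,837.80 → $2,224.08
Total COGS = $2,378.02 + $4,172.18 + $2,224.08 = $8,774.28
Ending inventory (cost pool remaining) = $2,613.72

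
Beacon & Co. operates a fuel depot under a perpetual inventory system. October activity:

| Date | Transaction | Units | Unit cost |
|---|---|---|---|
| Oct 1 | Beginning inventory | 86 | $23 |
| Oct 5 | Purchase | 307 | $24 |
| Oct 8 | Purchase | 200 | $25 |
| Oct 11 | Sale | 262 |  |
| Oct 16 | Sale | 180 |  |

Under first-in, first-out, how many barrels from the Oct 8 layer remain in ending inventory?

151

Oct 11, 262 sold [FIFO — oldest first]: 86 @ $23 + 176 @ $24 = $6,202
Oct 16, 180 sold [FIFO — oldest first]: 131 @ $24 + 49 @ $25 = $4,369
Total COGS = $6,202 + $4,369 = $10,571
Ending inventory: 151 @ $25 = $3,775
Check: goods available $14,346 = COGS $10,571 + ending $3,775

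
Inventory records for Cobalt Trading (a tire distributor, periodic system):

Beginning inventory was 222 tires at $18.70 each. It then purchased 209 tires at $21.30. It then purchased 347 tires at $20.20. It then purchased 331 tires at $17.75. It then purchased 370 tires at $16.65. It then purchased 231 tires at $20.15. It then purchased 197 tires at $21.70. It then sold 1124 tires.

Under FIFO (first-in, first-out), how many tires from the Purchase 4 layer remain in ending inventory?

Sale 1 (1124) [FIFO — oldest first]: 222 @ $18.70 + 209 @ $21.30 + 347 @ $20.20 + 331 @ $17.75 + 15 @ $16.65 = $21,737.50
Ending inventory: 355 @ $16.65 + 231 @ $20.15 + 197 @ $21.70 = $14,840.30
Check: goods available $36,577.80 = COGS $21,737.50 + ending $14,840.30

355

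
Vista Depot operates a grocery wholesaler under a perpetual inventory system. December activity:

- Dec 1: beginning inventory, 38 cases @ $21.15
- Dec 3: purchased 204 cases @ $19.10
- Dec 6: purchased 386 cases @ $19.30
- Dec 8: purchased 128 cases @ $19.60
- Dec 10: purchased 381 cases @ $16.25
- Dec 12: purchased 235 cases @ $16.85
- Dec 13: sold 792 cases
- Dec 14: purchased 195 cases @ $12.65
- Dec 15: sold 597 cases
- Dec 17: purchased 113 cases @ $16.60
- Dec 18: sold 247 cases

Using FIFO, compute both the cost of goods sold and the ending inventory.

COGS = $28,421.85; ending inventory = $730.40

Dec 13, 792 sold [FIFO — oldest first]: 38 @ $21.15 + 204 @ $19.10 + 386 @ $19.30 + 128 @ $19.60 + 36 @ $16.25 = $15,243.70
Dec 15, 597 sold [FIFO — oldest first]: 345 @ $16.25 + 235 @ $16.85 + 17 @ $12.65 = $9,781.05
Dec 18, 247 sold [FIFO — oldest first]: 178 @ $12.65 + 69 @ $16.60 = $3,397.10
Total COGS = $15,243.70 + $9,781.05 + $3,397.10 = $28,421.85
Ending inventory: 44 @ $16.60 = $730.40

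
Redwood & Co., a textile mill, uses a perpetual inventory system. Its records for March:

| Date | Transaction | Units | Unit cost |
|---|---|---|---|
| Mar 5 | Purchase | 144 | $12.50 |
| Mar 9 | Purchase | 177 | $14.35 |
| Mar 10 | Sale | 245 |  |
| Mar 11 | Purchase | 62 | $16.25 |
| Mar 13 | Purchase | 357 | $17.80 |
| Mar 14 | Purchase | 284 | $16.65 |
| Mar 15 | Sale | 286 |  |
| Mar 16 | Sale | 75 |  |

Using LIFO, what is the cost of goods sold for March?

Mar 10, 245 sold [LIFO — newest first]: 177 @ $14.35 + 68 @ $12.50 = $3,389.95
Mar 15, 286 sold [LIFO — newest first]: 284 @ $16.65 + 2 @ $17.80 = $4,764.20
Mar 16, 75 sold [LIFO — newest first]: 75 @ $17.80 = $1,335.00
Total COGS = $3,389.95 + $4,764.20 + $1,335.00 = $9,489.15
Ending inventory: 76 @ $12.50 + 62 @ $16.25 + 280 @ $17.80 = $6,941.50

COGS = $9,489.15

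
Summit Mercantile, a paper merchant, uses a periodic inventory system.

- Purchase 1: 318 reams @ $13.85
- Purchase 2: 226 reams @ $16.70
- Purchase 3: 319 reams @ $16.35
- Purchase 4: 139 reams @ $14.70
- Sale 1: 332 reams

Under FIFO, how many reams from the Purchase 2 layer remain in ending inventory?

212

Sale 1 (332) [FIFO — oldest first]: 318 @ $13.85 + 14 @ $16.70 = $4,638.10
Ending inventory: 212 @ $16.70 + 319 @ $16.35 + 139 @ $14.70 = $10,799.35
Check: goods available $15,437.45 = COGS $4,638.10 + ending $10,799.35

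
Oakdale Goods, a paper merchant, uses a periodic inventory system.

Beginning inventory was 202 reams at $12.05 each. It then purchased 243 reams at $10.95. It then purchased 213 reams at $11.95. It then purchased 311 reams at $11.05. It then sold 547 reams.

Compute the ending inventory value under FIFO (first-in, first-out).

Ending inventory = $4,763.00

Sale 1 (547) [FIFO — oldest first]: 202 @ $12.05 + 243 @ $10.95 + 102 @ $11.95 = $6,313.85
Ending inventory: 111 @ $11.95 + 311 @ $11.05 = $4,763.00
Check: goods available $11,076.85 = COGS $6,313.85 + ending $4,763.00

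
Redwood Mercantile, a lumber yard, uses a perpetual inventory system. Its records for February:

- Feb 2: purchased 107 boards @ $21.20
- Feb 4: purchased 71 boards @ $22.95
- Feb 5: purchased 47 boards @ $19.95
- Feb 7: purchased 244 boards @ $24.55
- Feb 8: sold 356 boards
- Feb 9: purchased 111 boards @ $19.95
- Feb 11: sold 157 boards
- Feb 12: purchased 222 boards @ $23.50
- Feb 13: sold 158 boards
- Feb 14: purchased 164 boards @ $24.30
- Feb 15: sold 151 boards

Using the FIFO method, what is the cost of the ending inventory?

Ending inventory = $3,499.20

Feb 8, 356 sold [FIFO — oldest first]: 107 @ $21.20 + 71 @ $22.95 + 47 @ $19.95 + 131 @ $24.55 = $8,051.55
Feb 11, 157 sold [FIFO — oldest first]: 113 @ $24.55 + 44 @ $19.95 = $3,651.95
Feb 13, 158 sold [FIFO — oldest first]: 67 @ $19.95 + 91 @ $23.50 = $3,475.15
Feb 15, 151 sold [FIFO — oldest first]: 131 @ $23.50 + 20 @ $24.30 = $3,564.50
Total COGS = $8,051.55 + $3,651.95 + $3,475.15 + $3,564.50 = $18,743.15
Ending inventory: 144 @ $24.30 = $3,499.20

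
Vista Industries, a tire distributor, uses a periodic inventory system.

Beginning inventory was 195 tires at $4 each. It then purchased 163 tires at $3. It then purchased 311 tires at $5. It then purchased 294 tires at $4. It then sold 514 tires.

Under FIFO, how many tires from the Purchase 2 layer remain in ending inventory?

155

Sale 1 (514) [FIFO — oldest first]: 195 @ $4 + 163 @ $3 + 156 @ $5 = $2,049
Ending inventory: 155 @ $5 + 294 @ $4 = $1,951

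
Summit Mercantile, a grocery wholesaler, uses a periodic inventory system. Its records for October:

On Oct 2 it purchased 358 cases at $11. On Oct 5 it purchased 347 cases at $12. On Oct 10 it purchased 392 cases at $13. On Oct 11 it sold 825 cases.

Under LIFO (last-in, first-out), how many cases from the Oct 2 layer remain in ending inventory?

272

Oct 11, 825 sold [LIFO — newest first]: 392 @ $13 + 347 @ $12 + 86 @ $11 = $10,206
Ending inventory: 272 @ $11 = $2,992
Check: goods available $13,198 = COGS $10,206 + ending $2,992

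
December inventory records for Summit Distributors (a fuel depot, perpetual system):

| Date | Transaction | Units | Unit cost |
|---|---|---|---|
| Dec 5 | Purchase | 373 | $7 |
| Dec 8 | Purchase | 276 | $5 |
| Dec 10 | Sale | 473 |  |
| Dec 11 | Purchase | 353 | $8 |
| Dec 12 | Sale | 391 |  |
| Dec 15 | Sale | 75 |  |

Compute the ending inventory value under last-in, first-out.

Ending inventory = $441

Dec 10, 473 sold [LIFO — newest first]: 276 @ $5 + 197 @ $7 = $2,759
Dec 12, 391 sold [LIFO — newest first]: 353 @ $8 + 38 @ $7 = $3,090
Dec 15, 75 sold [LIFO — newest first]: 75 @ $7 = $525
Total COGS = $2,759 + $3,090 + $525 = $6,374
Ending inventory: 63 @ $7 = $441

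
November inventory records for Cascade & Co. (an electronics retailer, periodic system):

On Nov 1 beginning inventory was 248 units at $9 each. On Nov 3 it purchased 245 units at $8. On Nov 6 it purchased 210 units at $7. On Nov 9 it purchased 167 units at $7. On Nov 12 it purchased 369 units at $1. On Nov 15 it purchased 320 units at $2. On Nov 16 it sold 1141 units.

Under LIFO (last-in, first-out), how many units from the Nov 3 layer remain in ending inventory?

170

Nov 16, 1141 sold [LIFO — newest first]: 320 @ $2 + 369 @ $1 + 167 @ $7 + 210 @ $7 + 75 @ $8 = $4,248
Ending inventory: 248 @ $9 + 170 @ $8 = $3,592
Check: goods available $7,840 = COGS $4,248 + ending $3,592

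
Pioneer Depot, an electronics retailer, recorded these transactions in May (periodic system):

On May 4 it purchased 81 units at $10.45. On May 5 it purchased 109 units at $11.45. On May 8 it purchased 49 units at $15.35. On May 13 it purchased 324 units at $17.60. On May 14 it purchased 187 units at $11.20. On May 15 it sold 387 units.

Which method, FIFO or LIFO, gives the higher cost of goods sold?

FIFO COGS: 81 @ $10.45 + 109 @ $11.45 + 49 @ $15.35 + 148 @ $17.60 = $5,451.45
LIFO COGS: 187 @ $11.20 + 200 @ $17.60 = $5,614.40

LIFO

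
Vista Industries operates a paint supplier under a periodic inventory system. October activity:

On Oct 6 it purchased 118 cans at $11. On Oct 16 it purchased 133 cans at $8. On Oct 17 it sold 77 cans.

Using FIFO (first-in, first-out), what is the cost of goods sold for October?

Oct 17, 77 sold [FIFO — oldest first]: 77 @ $11 = $847
Ending inventory: 41 @ $11 + 133 @ $8 = $1,515

COGS = $847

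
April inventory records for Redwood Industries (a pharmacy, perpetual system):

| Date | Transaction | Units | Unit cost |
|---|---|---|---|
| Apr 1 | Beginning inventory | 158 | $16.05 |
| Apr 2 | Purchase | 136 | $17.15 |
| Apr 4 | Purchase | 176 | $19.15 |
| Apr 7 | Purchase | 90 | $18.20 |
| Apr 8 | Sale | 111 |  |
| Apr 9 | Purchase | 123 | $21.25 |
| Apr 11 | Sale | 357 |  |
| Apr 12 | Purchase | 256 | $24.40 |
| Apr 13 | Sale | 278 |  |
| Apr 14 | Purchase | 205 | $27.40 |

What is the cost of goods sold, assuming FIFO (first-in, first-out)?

COGS = $14,027.65

Apr 8, 111 sold [FIFO — oldest first]: 111 @ $16.05 = $1,781.55
Apr 11, 357 sold [FIFO — oldest first]: 47 @ $16.05 + 136 @ $17.15 + 174 @ $19.15 = $6,418.85
Apr 13, 278 sold [FIFO — oldest first]: 2 @ $19.15 + 90 @ $18.20 + 123 @ $21.25 + 63 @ $24.40 = $5,827.25
Total COGS = $1,781.55 + $6,418.85 + $5,827.25 = $14,027.65
Ending inventory: 193 @ $24.40 + 205 @ $27.40 = $10,326.20
Check: goods available $24,353.85 = COGS $14,027.65 + ending $10,326.20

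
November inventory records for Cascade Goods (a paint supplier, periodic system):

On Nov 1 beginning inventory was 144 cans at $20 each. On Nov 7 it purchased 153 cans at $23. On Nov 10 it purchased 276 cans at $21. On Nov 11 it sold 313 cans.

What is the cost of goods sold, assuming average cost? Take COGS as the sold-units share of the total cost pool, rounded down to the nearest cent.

Nov 11, sell 313: 313/573 × $12,195.00 → $6,661.49
Ending inventory (cost pool remaining) = $5,533.51
Check: goods available $12,195.00 = COGS $6,661.49 + ending $5,533.51

COGS = $6,661.49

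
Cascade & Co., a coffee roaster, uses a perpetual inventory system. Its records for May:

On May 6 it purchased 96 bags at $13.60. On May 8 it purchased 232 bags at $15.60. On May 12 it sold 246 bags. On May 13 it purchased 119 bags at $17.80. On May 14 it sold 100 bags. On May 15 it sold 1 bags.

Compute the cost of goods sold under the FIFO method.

May 12, 246 sold [FIFO — oldest first]: 96 @ $13.60 + 150 @ $15.60 = $3,645.60
May 14, 100 sold [FIFO — oldest first]: 82 @ $15.60 + 18 @ $17.80 = $1,599.60
May 15, 1 sold [FIFO — oldest first]: 1 @ $17.80 = $17.80
Total COGS = $3,645.60 + $1,599.60 + $17.80 = $5,263.00
Ending inventory: 100 @ $17.80 = $1,780.00

COGS = $5,263.00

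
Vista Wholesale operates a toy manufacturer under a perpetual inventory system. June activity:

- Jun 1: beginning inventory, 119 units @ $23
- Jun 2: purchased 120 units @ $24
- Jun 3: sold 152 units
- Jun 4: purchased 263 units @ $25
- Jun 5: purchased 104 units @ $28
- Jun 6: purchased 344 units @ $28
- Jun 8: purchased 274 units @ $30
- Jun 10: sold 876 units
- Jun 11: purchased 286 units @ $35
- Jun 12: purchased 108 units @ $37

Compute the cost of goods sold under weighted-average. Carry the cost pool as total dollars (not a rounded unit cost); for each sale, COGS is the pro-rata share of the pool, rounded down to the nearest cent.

After Jun 1: 119 on hand, pool $2,737.00 (≈ $23.0000 each)
After Jun 2: 239 on hand, pool $5,617.00 (≈ $23.5021 each)
Jun 3, sell 152: 152/239 × $5,617.00 → $3,572.31
After Jun 4: 350 on hand, pool $8,619.69 (≈ $24.6277 each)
After Jun 5: 454 on hand, pool $11,531.69 (≈ $25.4002 each)
After Jun 6: 798 on hand, pool $21,163.69 (≈ $26.5209 each)
After Jun 8: 1072 on hand, pool $29,383.69 (≈ $27.4102 each)
Jun 10, sell 876: 876/1072 × $29,383.69 → $24,011.29
After Jun 11: 482 on hand, pool $15,382.40 (≈ $31.9137 each)
After Jun 12: 590 on hand, pool $19,378.40 (≈ $32.8447 each)
Total COGS = $3,572.31 + $24,011.29 = $27,583.60
Ending inventory (cost pool remaining) = $19,378.40

COGS = $27,583.60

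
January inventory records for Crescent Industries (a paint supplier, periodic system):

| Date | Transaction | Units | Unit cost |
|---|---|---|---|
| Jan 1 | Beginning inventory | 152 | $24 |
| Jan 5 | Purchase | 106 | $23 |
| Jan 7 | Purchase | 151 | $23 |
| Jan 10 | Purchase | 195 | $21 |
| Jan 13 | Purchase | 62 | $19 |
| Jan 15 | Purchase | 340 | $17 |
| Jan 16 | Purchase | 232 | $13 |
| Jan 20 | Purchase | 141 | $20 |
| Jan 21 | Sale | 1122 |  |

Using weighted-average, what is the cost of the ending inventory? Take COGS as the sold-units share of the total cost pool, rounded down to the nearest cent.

Jan 21, sell 1122: 1122/1379 × $26,448.00 → $21,518.96
Ending inventory (cost pool remaining) = $4,929.04
Check: goods available $26,448.00 = COGS $21,518.96 + ending $4,929.04

Ending inventory = $4,929.04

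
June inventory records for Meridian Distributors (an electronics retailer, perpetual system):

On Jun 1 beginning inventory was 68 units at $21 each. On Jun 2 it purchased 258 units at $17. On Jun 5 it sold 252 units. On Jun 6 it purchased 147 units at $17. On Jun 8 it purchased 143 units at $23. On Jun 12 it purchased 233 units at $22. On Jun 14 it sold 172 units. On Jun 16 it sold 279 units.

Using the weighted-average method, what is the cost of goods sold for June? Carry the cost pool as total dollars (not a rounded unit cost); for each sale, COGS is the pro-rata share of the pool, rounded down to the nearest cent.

After Jun 1: 68 on hand, pool $1,428.00 (≈ $21.0000 each)
After Jun 2: 326 on hand, pool $5,814.00 (≈ $17.8344 each)
Jun 5, sell 252: 252/326 × $5,814.00 → $4,494.25
After Jun 6: 221 on hand, pool $3,818.75 (≈ $17.2794 each)
After Jun 8: 364 on hand, pool $7,107.75 (≈ $19.5268 each)
After Jun 12: 597 on hand, pool $12,233.75 (≈ $20.4920 each)
Jun 14, sell 172: 172/597 × $12,233.75 → $3,524.63
Jun 16, sell 279: 279/425 × $8,709.12 → $5,717.28
Total COGS = $4,494.25 + $3,524.63 + $5,717.28 = $13,736.16
Ending inventory (cost pool remaining) = $2,991.84
Check: goods available $16,728.00 = COGS $13,736.16 + ending $2,991.84

COGS = $13,736.16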